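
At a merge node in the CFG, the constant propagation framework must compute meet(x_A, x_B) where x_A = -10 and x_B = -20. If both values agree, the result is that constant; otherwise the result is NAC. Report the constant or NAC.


Meet operation: if both paths give the same constant, result is that constant; if they differ, result is NAC (not-a-constant).
Path A: -10, Path B: -20 -> differ
Result: not-a-constant -> NAC

NAC


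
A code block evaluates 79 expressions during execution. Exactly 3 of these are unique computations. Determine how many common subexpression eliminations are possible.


CSE count = total expressions - unique expressions
= 79 - 3 = 76

76


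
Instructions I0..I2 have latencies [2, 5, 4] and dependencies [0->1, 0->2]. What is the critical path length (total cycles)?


Compute longest path through dependency graph: dist(Ik) = max over predecessors of dist + latency(Ik).
dist(I0) = latency 2 = 2
dist(I1) = dist(I0) + 5 = 2 + 5 = 7
dist(I2) = dist(I0) + 4 = 2 + 4 = 6
Critical path = max dist = 7

7


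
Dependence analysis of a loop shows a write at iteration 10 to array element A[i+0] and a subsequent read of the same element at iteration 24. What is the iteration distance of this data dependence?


Distance = read iteration - write iteration
= 24 - 10 = 14

14


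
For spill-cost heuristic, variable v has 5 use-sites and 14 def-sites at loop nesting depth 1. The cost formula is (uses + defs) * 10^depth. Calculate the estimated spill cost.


uses + defs = 5 + 14 = 19
10^1 = 10
Spill cost = 19 * 10 = 190

190


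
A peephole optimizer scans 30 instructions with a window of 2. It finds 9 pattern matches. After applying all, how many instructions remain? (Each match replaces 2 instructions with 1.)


Each match removes 1 instructions.
Total removed = 9 * 1 = 9
Remaining = 30 - 9 = 21

21


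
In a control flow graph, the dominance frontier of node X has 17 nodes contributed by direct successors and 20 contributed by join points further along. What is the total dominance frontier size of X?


DF(X) = direct successor contributions + join point contributions
= 17 + 20 = 37

37


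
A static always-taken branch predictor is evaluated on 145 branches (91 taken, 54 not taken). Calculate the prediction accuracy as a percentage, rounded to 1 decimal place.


Predictor: always-taken
Correct predictions = 91
Accuracy = 91 / 145 * 100 = 62.8%

62.8


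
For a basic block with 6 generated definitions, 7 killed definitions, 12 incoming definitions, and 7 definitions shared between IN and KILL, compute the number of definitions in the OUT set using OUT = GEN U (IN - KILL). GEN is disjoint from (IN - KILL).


IN - KILL: 12 - 7 = 5 surviving definitions
OUT = GEN + surviving = 6 + 5 = 11

11


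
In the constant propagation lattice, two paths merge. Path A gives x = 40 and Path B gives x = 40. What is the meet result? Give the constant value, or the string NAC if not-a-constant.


Meet operation: if both paths give the same constant, result is that constant; if they differ, result is NAC (not-a-constant).
Path A: 40, Path B: 40 -> equal
Result: constant -> 40

40


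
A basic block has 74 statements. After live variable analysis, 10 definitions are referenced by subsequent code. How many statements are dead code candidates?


Dead code = total statements - live definitions
= 74 - 10 = 64

64


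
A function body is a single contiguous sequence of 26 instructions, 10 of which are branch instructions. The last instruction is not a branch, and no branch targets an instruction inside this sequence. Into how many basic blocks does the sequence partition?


With no in-sequence branch targets, the leaders are the first instruction plus the instruction after each branch.
Number of basic blocks = branches + 1
= 10 + 1 = 11

11


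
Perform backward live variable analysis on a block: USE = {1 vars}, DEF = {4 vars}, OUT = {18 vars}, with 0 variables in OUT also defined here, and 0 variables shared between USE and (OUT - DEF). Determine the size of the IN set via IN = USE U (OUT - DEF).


OUT - DEF: 18 - 0 = 18
|IN| = |USE| + |OUT - DEF| - |USE ∩ (OUT - DEF)| = 1 + 18 - 0 = 19

19


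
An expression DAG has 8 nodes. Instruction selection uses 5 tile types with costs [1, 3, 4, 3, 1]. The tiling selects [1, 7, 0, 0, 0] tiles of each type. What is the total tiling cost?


Total cost = sum(count_i * cost_i)
= 1*1 + 7*3 + 0*4 + 0*3 + 0*1
= 22

22


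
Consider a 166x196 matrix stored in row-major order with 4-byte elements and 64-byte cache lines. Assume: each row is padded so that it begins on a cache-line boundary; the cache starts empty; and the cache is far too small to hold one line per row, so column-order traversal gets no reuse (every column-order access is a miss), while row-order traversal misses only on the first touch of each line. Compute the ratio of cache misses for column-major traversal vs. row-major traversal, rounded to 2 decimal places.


Each row occupies 196 * 4 = 784 bytes and starts on a line boundary, so it spans ceil(784 / 64) = 13 cache lines.
Row-major traversal misses (one per line touched): 166 * ceil(196 * 4 / 64) = 2158
Column-major traversal misses (no reuse, every access misses): 166 * 196 = 32536
Ratio = 32536 / 2158 = 15.08

15.08


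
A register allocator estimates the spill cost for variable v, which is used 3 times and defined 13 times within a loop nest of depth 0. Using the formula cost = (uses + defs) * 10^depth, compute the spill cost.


uses + defs = 3 + 13 = 16
10^0 = 1
Spill cost = 16 * 1 = 16

16


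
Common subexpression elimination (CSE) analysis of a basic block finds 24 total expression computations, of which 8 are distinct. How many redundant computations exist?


CSE count = total expressions - unique expressions
= 24 - 8 = 16

16


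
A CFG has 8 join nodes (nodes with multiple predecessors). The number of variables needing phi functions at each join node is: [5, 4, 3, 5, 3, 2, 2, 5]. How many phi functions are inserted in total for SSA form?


Total phi functions = sum of phi functions at each join node
= 5 + 4 + 3 + 5 + 3 + 2 + 2 + 5 = 29

29


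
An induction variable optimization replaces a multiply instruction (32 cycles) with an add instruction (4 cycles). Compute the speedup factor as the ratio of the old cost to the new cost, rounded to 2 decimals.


Ratio = mult_cost / add_cost = 32 / 4 = 8.0

8.0


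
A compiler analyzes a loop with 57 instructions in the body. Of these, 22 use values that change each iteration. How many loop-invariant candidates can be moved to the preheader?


Invariant candidates = total - loop-dependent
= 57 - 22 = 35

35


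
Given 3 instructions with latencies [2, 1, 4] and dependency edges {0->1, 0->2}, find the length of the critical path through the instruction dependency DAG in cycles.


Compute longest path through dependency graph: dist(Ik) = max over predecessors of dist + latency(Ik).
dist(I0) = latency 2 = 2
dist(I1) = dist(I0) + 1 = 2 + 1 = 3
dist(I2) = dist(I0) + 4 = 2 + 4 = 6
Critical path = max dist = 6

6


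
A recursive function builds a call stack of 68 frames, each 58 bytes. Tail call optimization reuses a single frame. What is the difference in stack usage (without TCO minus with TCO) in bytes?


Without TCO: 68 * 58 = 3944 bytes
With TCO: reuse 1 frame = 58 bytes
Savings = 3944 - 58 = 3886

3886


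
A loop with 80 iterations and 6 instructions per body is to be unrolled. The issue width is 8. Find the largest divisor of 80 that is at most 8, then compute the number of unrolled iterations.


Largest divisor of 80 <= 8 is 8
New iterations = 80 / 8 = 10

10


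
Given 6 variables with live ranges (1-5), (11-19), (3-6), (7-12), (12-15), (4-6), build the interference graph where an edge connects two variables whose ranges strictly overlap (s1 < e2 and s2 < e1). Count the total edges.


Check all pairs for overlapping intervals.
Two intervals (s1,e1) and (s2,e2) overlap if s1 < e2 and s2 < e1.
v0 (1-5) vs v1..v5: overlaps v2, v5 -> 2
v1 (11-19) vs v2..v5: overlaps v3, v4 -> 2
v2 (3-6) vs v3..v5: overlaps v5 -> 1
v3 (7-12) vs v4..v5: overlaps none -> 0
v4 (12-15) vs v5: overlaps none -> 0
Total overlapping pairs = 2 + 2 + 1 + 0 + 0 = 5

5


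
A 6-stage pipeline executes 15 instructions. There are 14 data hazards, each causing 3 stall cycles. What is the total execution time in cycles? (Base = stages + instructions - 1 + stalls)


Base cycles = 6 + 15 - 1 = 20
Total stalls = 14 * 3 = 42
Total = 20 + 42 = 62

62


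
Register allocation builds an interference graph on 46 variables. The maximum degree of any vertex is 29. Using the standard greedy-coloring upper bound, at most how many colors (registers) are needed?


Greedy coloring never needs more than (max_degree + 1) colors: when coloring a vertex, at most max_degree neighbors are already colored.
Upper bound = 29 + 1 = 30

30


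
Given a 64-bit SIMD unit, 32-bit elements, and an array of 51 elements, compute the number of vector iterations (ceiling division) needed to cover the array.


Width = 64 / 32 = 2 elements per vector op
Iterations = ceil(51 / 2) = 26

26


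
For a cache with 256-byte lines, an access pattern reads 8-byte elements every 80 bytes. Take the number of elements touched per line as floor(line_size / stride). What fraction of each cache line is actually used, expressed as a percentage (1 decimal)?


Elements per cache line = floor(256 / 80) = 3
Bytes used = 3 * 8 = 24
Utilization = 24 / 256 * 100 = 9.4%

9.4


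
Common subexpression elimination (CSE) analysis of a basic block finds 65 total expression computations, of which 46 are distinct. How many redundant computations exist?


CSE count = total expressions - unique expressions
= 65 - 46 = 19

19


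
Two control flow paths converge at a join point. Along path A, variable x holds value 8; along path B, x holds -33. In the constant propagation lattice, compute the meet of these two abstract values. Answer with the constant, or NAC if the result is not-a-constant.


Meet operation: if both paths give the same constant, result is that constant; if they differ, result is NAC (not-a-constant).
Path A: 8, Path B: -33 -> differ
Result: not-a-constant -> NAC

NAC


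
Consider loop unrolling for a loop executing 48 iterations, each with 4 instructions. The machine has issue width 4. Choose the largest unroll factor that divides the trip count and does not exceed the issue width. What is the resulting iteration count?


Largest divisor of 48 <= 4 is 4
New iterations = 48 / 4 = 12

12


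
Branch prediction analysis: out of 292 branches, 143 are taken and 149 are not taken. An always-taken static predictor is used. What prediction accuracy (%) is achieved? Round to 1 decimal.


Predictor: always-taken
Correct predictions = 143
Accuracy = 143 / 292 * 100 = 49.0%

49.0


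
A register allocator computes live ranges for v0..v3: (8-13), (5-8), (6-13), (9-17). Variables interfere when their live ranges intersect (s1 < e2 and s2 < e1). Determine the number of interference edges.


Check all pairs for overlapping intervals.
Two intervals (s1,e1) and (s2,e2) overlap if s1 < e2 and s2 < e1.
v0 (8-13) vs v1..v3: overlaps v2, v3 -> 2
v1 (5-8) vs v2..v3: overlaps v2 -> 1
v2 (6-13) vs v3: overlaps v3 -> 1
Total overlapping pairs = 2 + 1 + 1 = 4

4


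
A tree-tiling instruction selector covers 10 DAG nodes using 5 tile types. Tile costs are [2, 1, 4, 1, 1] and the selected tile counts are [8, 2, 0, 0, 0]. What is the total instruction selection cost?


Total cost = sum(count_i * cost_i)
= 8*2 + 2*1 + 0*4 + 0*1 + 0*1
= 18

18


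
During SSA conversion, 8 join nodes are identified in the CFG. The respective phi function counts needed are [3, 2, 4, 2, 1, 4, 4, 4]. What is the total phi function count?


Total phi functions = sum of phi functions at each join node
= 3 + 2 + 4 + 2 + 1 + 4 + 4 + 4 = 24

24


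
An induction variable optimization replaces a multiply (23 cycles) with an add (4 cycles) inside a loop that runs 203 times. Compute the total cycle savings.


Per-iteration saving = 23 - 4 = 19
Total saved = 203 * 19 = 3857

3857


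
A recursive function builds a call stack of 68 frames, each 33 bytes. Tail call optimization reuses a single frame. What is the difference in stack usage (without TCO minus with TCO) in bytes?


Without TCO: 68 * 33 = 2244 bytes
With TCO: reuse 1 frame = 33 bytes
Savings = 2244 - 33 = 2211

2211


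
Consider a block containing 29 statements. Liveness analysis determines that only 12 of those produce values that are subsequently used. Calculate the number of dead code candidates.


Dead code = total statements - live definitions
= 29 - 12 = 17

17


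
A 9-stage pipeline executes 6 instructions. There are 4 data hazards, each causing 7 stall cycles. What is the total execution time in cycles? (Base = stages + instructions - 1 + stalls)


Base cycles = 9 + 6 - 1 = 14
Total stalls = 4 * 7 = 28
Total = 14 + 28 = 42

42


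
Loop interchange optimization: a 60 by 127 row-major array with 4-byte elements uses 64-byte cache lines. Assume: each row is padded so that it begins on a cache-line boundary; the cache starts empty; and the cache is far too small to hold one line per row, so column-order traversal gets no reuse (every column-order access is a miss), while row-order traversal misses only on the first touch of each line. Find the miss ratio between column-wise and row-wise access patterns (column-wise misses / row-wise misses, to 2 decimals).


Each row occupies 127 * 4 = 508 bytes and starts on a line boundary, so it spans ceil(508 / 64) = 8 cache lines.
Row-major traversal misses (one per line touched): 60 * ceil(127 * 4 / 64) = 480
Column-major traversal misses (no reuse, every access misses): 60 * 127 = 7620
Ratio = 7620 / 480 = 15.88

15.88


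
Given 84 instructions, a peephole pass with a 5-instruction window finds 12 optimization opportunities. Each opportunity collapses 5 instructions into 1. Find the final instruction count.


Each match removes 4 instructions.
Total removed = 12 * 4 = 48
Remaining = 84 - 48 = 36

36


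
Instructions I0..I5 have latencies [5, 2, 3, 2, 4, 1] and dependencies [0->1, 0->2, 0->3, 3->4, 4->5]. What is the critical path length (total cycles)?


Compute longest path through dependency graph: dist(Ik) = max over predecessors of dist + latency(Ik).
dist(I0) = latency 5 = 5
dist(I1) = dist(I0) + 2 = 5 + 2 = 7
dist(I2) = dist(I0) + 3 = 5 + 3 = 8
dist(I3) = dist(I0) + 2 = 5 + 2 = 7
dist(I4) = dist(I3) + 4 = 7 + 4 = 11
dist(I5) = dist(I4) + 1 = 11 + 1 = 12
Critical path = max dist = 12

12


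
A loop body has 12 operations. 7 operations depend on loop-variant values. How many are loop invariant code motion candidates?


Invariant candidates = total - loop-dependent
= 12 - 7 = 5

5


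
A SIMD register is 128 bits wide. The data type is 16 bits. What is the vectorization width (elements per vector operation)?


Width = SIMD bits / data type bits
= 128 / 16 = 8

8


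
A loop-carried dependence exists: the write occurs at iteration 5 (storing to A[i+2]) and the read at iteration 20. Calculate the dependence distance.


Distance = read iteration - write iteration
= 20 - 5 = 15

15


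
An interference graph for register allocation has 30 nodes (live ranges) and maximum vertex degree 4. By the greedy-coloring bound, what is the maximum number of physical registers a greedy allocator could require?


Greedy coloring never needs more than (max_degree + 1) colors: when coloring a vertex, at most max_degree neighbors are already colored.
Upper bound = 4 + 1 = 5

5


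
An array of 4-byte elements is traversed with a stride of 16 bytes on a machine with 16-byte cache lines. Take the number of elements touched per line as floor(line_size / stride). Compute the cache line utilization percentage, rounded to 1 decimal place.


Elements per cache line = floor(16 / 16) = 1
Bytes used = 1 * 4 = 4
Utilization = 4 / 16 * 100 = 25.0%

25.0


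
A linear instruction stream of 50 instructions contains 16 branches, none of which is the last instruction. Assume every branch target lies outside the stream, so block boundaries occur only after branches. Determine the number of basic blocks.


With no in-sequence branch targets, the leaders are the first instruction plus the instruction after each branch.
Number of basic blocks = branches + 1
= 16 + 1 = 17

17


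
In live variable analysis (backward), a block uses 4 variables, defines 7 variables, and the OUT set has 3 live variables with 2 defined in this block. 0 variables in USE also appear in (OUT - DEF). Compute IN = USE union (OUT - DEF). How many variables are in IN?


OUT - DEF: 3 - 2 = 1
|IN| = |USE| + |OUT - DEF| - |USE ∩ (OUT - DEF)| = 4 + 1 - 0 = 5

5


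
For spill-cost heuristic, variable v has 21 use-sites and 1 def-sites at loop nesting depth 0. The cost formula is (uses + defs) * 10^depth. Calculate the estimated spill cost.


uses + defs = 21 + 1 = 22
10^0 = 1
Spill cost = 22 * 1 = 22

22


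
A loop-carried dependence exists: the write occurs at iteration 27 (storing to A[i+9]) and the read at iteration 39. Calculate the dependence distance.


Distance = read iteration - write iteration
= 39 - 27 = 12

12


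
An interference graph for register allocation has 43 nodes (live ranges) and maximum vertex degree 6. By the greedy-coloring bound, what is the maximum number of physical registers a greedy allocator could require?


Greedy coloring never needs more than (max_degree + 1) colors: when coloring a vertex, at most max_degree neighbors are already colored.
Upper bound = 6 + 1 = 7

7


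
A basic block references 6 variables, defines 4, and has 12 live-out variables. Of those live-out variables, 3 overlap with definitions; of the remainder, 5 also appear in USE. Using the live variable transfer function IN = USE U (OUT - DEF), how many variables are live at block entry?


OUT - DEF: 12 - 3 = 9
|IN| = |USE| + |OUT - DEF| - |USE ∩ (OUT - DEF)| = 6 + 9 - 5 = 10

10


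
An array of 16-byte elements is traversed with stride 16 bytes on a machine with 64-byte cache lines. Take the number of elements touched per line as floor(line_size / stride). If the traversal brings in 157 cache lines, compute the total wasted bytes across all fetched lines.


Elements per line = floor(64 / 16) = 4
Bytes used per line = 4 * 16 = 64
Wasted per line = 64 - 64 = 0
Total wasted = 0 * 157 = 0

0


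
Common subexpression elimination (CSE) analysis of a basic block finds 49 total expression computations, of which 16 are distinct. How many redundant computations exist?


CSE count = total expressions - unique expressions
= 49 - 16 = 33

33


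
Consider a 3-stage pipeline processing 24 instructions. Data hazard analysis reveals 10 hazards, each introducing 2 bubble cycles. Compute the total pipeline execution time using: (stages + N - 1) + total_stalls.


Base cycles = 3 + 24 - 1 = 26
Total stalls = 10 * 2 = 20
Total = 26 + 20 = 46

46


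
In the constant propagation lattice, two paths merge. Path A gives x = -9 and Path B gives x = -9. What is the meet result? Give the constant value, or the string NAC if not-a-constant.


Meet operation: if both paths give the same constant, result is that constant; if they differ, result is NAC (not-a-constant).
Path A: -9, Path B: -9 -> equal
Result: constant -> -9

-9


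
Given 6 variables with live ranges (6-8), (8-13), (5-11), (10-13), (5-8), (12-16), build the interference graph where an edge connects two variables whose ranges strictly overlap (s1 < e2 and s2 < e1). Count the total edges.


Check all pairs for overlapping intervals.
Two intervals (s1,e1) and (s2,e2) overlap if s1 < e2 and s2 < e1.
v0 (6-8) vs v1..v5: overlaps v2, v4 -> 2
v1 (8-13) vs v2..v5: overlaps v2, v3, v5 -> 3
v2 (5-11) vs v3..v5: overlaps v3, v4 -> 2
v3 (10-13) vs v4..v5: overlaps v5 -> 1
v4 (5-8) vs v5: overlaps none -> 0
Total overlapping pairs = 2 + 3 + 2 + 1 + 0 = 8

8


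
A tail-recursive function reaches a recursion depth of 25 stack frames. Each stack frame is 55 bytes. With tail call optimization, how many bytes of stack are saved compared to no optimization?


Without TCO: 25 * 55 = 1375 bytes
With TCO: reuse 1 frame = 55 bytes
Savings = 1375 - 55 = 1320

1320


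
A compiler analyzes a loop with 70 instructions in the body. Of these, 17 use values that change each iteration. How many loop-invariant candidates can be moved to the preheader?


Invariant candidates = total - loop-dependent
= 70 - 17 = 53

53


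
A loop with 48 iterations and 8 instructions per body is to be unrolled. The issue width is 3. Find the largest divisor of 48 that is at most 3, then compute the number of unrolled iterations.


Largest divisor of 48 <= 3 is 3
New iterations = 48 / 3 = 16

16


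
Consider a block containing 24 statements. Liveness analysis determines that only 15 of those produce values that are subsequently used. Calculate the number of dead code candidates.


Dead code = total statements - live definitions
= 24 - 15 = 9

9


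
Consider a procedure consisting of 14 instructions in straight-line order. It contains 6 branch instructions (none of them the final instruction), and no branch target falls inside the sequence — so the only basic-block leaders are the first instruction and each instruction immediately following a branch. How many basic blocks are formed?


With no in-sequence branch targets, the leaders are the first instruction plus the instruction after each branch.
Number of basic blocks = branches + 1
= 6 + 1 = 7

7


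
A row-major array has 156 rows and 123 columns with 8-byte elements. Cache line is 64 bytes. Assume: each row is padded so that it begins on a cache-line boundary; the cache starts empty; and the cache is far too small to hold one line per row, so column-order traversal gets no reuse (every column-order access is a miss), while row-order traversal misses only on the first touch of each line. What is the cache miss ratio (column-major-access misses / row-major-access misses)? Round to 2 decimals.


Each row occupies 123 * 8 = 984 bytes and starts on a line boundary, so it spans ceil(984 / 64) = 16 cache lines.
Row-major traversal misses (one per line touched): 156 * ceil(123 * 8 / 64) = 2496
Column-major traversal misses (no reuse, every access misses): 156 * 123 = 19188
Ratio = 19188 / 2496 = 7.69

7.69


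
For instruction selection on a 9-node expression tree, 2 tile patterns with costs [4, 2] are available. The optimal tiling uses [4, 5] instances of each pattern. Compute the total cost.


Total cost = sum(count_i * cost_i)
= 4*4 + 5*2
= 26

26


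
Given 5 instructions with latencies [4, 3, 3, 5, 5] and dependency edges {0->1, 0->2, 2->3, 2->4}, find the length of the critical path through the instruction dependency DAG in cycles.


Compute longest path through dependency graph: dist(Ik) = max over predecessors of dist + latency(Ik).
dist(I0) = latency 4 = 4
dist(I1) = dist(I0) + 3 = 4 + 3 = 7
dist(I2) = dist(I0) + 3 = 4 + 3 = 7
dist(I3) = dist(I2) + 5 = 7 + 5 = 12
dist(I4) = dist(I2) + 5 = 7 + 5 = 12
Critical path = max dist = 12

12


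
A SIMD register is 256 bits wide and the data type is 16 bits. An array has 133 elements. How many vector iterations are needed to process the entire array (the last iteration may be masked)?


Width = 256 / 16 = 16 elements per vector op
Iterations = ceil(133 / 16) = 9

9


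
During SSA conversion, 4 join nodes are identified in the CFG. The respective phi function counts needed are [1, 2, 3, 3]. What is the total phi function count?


Total phi functions = sum of phi functions at each join node
= 1 + 2 + 3 + 3 = 9

9


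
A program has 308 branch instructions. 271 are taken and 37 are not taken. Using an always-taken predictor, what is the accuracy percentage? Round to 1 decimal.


Predictor: always-taken
Correct predictions = 271
Accuracy = 271 / 308 * 100 = 88.0%

88.0


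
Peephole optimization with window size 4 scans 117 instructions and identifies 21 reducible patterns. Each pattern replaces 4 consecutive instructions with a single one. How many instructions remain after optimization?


Each match removes 3 instructions.
Total removed = 21 * 3 = 63
Remaining = 117 - 63 = 54

54


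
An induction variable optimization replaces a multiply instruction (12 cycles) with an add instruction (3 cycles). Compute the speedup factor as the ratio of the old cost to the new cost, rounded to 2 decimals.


Ratio = mult_cost / add_cost = 12 / 3 = 4.0

4.0


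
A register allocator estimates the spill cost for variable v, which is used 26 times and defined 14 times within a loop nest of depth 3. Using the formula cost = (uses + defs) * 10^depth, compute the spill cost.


uses + defs = 26 + 14 = 40
10^3 = 1000
Spill cost = 40 * 1000 = 40000

40000


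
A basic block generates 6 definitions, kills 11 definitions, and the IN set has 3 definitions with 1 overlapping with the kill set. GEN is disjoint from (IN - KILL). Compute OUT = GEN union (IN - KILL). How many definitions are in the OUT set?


IN - KILL: 3 - 1 = 2 surviving definitions
OUT = GEN + surviving = 6 + 2 = 8

8


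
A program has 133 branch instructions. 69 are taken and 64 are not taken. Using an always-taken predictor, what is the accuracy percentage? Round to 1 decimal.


Predictor: always-taken
Correct predictions = 69
Accuracy = 69 / 133 * 100 = 51.9%

51.9


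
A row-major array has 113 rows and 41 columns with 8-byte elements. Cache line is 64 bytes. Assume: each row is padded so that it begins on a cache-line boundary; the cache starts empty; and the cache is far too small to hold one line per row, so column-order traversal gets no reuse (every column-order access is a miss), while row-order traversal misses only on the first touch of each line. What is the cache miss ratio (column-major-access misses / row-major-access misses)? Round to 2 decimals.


Each row occupies 41 * 8 = 328 bytes and starts on a line boundary, so it spans ceil(328 / 64) = 6 cache lines.
Row-major traversal misses (one per line touched): 113 * ceil(41 * 8 / 64) = 678
Column-major traversal misses (no reuse, every access misses): 113 * 41 = 4633
Ratio = 4633 / 678 = 6.83

6.83


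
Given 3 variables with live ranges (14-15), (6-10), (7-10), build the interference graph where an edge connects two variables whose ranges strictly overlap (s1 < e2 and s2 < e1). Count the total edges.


Check all pairs for overlapping intervals.
Two intervals (s1,e1) and (s2,e2) overlap if s1 < e2 and s2 < e1.
v0 (14-15) vs v1..v2: overlaps none -> 0
v1 (6-10) vs v2: overlaps v2 -> 1
Total overlapping pairs = 0 + 1 = 1

1


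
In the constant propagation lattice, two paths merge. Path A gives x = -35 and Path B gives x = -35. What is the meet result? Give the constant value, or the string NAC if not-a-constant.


Meet operation: if both paths give the same constant, result is that constant; if they differ, result is NAC (not-a-constant).
Path A: -35, Path B: -35 -> equal
Result: constant -> -35

-35


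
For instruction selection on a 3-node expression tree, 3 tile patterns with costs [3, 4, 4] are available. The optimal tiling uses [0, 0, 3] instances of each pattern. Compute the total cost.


Total cost = sum(count_i * cost_i)
= 0*3 + 0*4 + 3*4
= 12

12


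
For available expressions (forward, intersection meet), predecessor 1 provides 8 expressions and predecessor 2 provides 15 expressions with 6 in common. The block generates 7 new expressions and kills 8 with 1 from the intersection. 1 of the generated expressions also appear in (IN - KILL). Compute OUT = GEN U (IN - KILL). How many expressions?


IN = intersection of predecessors = 6
IN - KILL = 6 - 1 = 5
|OUT| = |GEN| + |IN - KILL| - |GEN ∩ (IN - KILL)| = 7 + 5 - 1 = 11

11


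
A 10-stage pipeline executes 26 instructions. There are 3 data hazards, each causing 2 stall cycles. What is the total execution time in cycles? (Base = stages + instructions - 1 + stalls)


Base cycles = 10 + 26 - 1 = 35
Total stalls = 3 * 2 = 6
Total = 35 + 6 = 41

41


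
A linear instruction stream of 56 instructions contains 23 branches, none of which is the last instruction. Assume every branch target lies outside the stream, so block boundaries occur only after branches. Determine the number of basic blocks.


With no in-sequence branch targets, the leaders are the first instruction plus the instruction after each branch.
Number of basic blocks = branches + 1
= 23 + 1 = 24

24


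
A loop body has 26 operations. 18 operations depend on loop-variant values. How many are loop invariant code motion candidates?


Invariant candidates = total - loop-dependent
= 26 - 18 = 8

8


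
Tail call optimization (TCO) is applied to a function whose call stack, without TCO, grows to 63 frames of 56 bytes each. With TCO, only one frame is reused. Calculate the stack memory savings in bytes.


Without TCO: 63 * 56 = 3528 bytes
With TCO: reuse 1 frame = 56 bytes
Savings = 3528 - 56 = 3472

3472


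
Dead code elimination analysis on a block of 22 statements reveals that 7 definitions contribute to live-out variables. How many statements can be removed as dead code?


Dead code = total statements - live definitions
= 22 - 7 = 15

15


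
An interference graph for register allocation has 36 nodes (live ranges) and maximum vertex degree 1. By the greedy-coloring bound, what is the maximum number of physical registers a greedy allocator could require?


Greedy coloring never needs more than (max_degree + 1) colors: when coloring a vertex, at most max_degree neighbors are already colored.
Upper bound = 1 + 1 = 2

2


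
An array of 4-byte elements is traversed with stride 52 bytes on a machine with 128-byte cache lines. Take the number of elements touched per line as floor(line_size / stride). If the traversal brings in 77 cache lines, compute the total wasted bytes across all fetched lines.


Elements per line = floor(128 / 52) = 2
Bytes used per line = 2 * 4 = 8
Wasted per line = 128 - 8 = 120
Total wasted = 120 * 77 = 9240

9240


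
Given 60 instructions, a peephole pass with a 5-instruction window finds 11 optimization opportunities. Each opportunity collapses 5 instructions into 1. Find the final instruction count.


Each match removes 4 instructions.
Total removed = 11 * 4 = 44
Remaining = 60 - 44 = 16

16


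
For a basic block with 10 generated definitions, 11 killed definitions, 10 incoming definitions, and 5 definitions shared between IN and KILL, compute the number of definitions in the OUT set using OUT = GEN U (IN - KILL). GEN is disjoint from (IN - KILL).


IN - KILL: 10 - 5 = 5 surviving definitions
OUT = GEN + surviving = 10 + 5 = 15

15


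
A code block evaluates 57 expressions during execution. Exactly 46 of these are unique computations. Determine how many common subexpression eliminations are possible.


CSE count = total expressions - unique expressions
= 57 - 46 = 11

11


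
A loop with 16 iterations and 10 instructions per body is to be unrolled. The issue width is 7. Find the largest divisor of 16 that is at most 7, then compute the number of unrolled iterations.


Largest divisor of 16 <= 7 is 4
New iterations = 16 / 4 = 4

4


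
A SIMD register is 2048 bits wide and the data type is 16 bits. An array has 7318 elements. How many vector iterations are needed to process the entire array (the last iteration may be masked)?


Width = 2048 / 16 = 128 elements per vector op
Iterations = ceil(7318 / 128) = 58

58


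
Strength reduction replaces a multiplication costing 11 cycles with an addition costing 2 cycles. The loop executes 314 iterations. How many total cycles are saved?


Per-iteration saving = 11 - 2 = 9
Total saved = 314 * 9 = 2826

2826


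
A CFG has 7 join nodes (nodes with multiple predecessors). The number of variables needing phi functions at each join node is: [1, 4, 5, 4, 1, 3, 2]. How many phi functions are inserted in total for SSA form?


Total phi functions = sum of phi functions at each join node
= 1 + 4 + 5 + 4 + 1 + 3 + 2 = 20

20


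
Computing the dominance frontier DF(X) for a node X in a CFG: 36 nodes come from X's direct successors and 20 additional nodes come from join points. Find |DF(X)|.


DF(X) = direct successor contributions + join point contributions
= 36 + 20 = 56

56


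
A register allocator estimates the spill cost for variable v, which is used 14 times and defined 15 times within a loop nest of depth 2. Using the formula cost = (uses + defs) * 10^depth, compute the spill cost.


uses + defs = 14 + 15 = 29
10^2 = 100
Spill cost = 29 * 100 = 2900

2900


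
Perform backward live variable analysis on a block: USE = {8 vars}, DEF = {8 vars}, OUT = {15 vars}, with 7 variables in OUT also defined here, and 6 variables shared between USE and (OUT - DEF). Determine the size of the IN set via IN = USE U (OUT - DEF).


OUT - DEF: 15 - 7 = 8
|IN| = |USE| + |OUT - DEF| - |USE ∩ (OUT - DEF)| = 8 + 8 - 6 = 10

10


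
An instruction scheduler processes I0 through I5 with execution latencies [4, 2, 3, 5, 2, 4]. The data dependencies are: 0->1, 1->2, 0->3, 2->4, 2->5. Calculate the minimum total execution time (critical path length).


Compute longest path through dependency graph: dist(Ik) = max over predecessors of dist + latency(Ik).
dist(I0) = latency 4 = 4
dist(I1) = dist(I0) + 2 = 4 + 2 = 6
dist(I2) = dist(I1) + 3 = 6 + 3 = 9
dist(I3) = dist(I0) + 5 = 4 + 5 = 9
dist(I4) = dist(I2) + 2 = 9 + 2 = 11
dist(I5) = dist(I2) + 4 = 9 + 4 = 13
Critical path = max dist = 13

13


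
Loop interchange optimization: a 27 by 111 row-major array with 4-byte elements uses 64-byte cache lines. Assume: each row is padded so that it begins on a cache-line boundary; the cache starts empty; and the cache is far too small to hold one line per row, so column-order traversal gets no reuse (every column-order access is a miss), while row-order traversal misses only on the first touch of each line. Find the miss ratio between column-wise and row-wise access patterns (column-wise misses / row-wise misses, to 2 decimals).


Each row occupies 111 * 4 = 444 bytes and starts on a line boundary, so it spans ceil(444 / 64) = 7 cache lines.
Row-major traversal misses (one per line touched): 27 * ceil(111 * 4 / 64) = 189
Column-major traversal misses (no reuse, every access misses): 27 * 111 = 2997
Ratio = 2997 / 189 = 15.86

15.86


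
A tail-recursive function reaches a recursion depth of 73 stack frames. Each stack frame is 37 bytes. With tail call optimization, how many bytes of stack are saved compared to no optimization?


Without TCO: 73 * 37 = 2701 bytes
With TCO: reuse 1 frame = 37 bytes
Savings = 2701 - 37 = 2664

2664


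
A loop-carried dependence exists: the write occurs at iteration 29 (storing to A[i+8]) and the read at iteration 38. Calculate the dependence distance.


Distance = read iteration - write iteration
= 38 - 29 = 9

9


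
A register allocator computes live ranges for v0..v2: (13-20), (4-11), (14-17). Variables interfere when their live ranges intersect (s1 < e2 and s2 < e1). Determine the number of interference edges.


Check all pairs for overlapping intervals.
Two intervals (s1,e1) and (s2,e2) overlap if s1 < e2 and s2 < e1.
v0 (13-20) vs v1..v2: overlaps v2 -> 1
v1 (4-11) vs v2: overlaps none -> 0
Total overlapping pairs = 1 + 0 = 1

1


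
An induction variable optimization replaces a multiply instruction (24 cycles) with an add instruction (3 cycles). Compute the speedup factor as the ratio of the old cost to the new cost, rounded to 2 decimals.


Ratio = mult_cost / add_cost = 24 / 3 = 8.0

8.0


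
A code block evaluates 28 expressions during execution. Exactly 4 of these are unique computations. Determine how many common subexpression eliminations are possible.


CSE count = total expressions - unique expressions
= 28 - 4 = 24

24


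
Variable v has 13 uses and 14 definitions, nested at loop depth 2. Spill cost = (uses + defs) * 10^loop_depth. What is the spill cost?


uses + defs = 13 + 14 = 27
10^2 = 100
Spill cost = 27 * 100 = 2700

2700


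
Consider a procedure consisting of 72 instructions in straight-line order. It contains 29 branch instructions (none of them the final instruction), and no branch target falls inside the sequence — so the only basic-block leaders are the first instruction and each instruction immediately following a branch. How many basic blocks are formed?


With no in-sequence branch targets, the leaders are the first instruction plus the instruction after each branch.
Number of basic blocks = branches + 1
= 29 + 1 = 30

30


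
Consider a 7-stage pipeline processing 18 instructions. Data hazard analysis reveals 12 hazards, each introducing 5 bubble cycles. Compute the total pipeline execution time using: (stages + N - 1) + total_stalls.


Base cycles = 7 + 18 - 1 = 24
Total stalls = 12 * 5 = 60
Total = 24 + 60 = 84

84


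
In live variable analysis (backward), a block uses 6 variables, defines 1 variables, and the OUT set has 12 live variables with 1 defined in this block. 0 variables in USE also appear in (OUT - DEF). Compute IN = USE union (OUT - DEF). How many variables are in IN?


OUT - DEF: 12 - 1 = 11
|IN| = |USE| + |OUT - DEF| - |USE ∩ (OUT - DEF)| = 6 + 11 - 0 = 17

17


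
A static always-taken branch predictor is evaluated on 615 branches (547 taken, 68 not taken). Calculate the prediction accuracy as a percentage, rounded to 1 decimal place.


Predictor: always-taken
Correct predictions = 547
Accuracy = 547 / 615 * 100 = 88.9%

88.9


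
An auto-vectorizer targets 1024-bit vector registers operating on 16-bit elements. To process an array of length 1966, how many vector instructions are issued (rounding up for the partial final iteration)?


Width = 1024 / 16 = 64 elements per vector op
Iterations = ceil(1966 / 64) = 31

31


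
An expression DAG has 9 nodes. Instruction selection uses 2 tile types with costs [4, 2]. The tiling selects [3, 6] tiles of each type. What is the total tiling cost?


Total cost = sum(count_i * cost_i)
= 3*4 + 6*2
= 24

24


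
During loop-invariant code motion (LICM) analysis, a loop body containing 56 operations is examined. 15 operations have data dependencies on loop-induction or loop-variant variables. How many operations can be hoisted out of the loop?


Invariant candidates = total - loop-dependent
= 56 - 15 = 41

41


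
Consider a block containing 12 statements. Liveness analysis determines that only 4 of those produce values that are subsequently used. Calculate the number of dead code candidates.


Dead code = total statements - live definitions
= 12 - 4 = 8

8


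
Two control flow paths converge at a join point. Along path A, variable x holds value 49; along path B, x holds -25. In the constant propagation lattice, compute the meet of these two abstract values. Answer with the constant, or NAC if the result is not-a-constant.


Meet operation: if both paths give the same constant, result is that constant; if they differ, result is NAC (not-a-constant).
Path A: 49, Path B: -25 -> differ
Result: not-a-constant -> NAC

NAC


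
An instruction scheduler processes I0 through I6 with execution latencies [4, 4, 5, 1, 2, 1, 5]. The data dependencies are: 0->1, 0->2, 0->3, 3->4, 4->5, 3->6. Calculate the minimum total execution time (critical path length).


Compute longest path through dependency graph: dist(Ik) = max over predecessors of dist + latency(Ik).
dist(I0) = latency 4 = 4
dist(I1) = dist(I0) + 4 = 4 + 4 = 8
dist(I2) = dist(I0) + 5 = 4 + 5 = 9
dist(I3) = dist(I0) + 1 = 4 + 1 = 5
dist(I4) = dist(I3) + 2 = 5 + 2 = 7
dist(I5) = dist(I4) + 1 = 7 + 1 = 8
dist(I6) = dist(I3) + 5 = 5 + 5 = 10
Critical path = max dist = 10

10
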